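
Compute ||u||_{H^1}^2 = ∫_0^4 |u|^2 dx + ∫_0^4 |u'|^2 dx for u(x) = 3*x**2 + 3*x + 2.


||u||_{H^1}^2 = 23236/5

The H^1 norm (squared) on an interval (0, L) is
  ||u||_{H^1}^2 = ∫_0^L u(x)^2 dx + ∫_0^L u'(x)^2 dx.
Compute u'(x) = 6*x + 3.
Then u(x)^2 = 9*x**4 + 18*x**3 + 21*x**2 + 12*x + 4 and u'(x)^2 = 36*x**2 + 36*x + 9.
Integrate each monomial from 0 to 4 using ∫_0^4 c·x^n dx = c·4^(n+1)/(n+1):
  ∫_0^4 u(x)^2 dx = ∫_0^4 (9*x^4 + 18*x^3 + 21*x^2 + 12*x + 4) dx. Term by term:
    ∫_0^4 9*x^4 dx = 9216/5;  ∫_0^4 18*x^3 dx = 1152;  ∫_0^4 21*x^2 dx = 448;
    ∫_0^4 12*x dx = 96;  ∫_0^4 4 dx = 16.
  Sum: 9216/5 + 1152 + 448 + 96 + 16 = 17776/5.
  ∫_0^4 u'(x)^2 dx = ∫_0^4 (36*x^2 + 36*x + 9) dx. Term by term:
    ∫_0^4 36*x^2 dx = 768;  ∫_0^4 36*x dx = 288;  ∫_0^4 9 dx = 36.
  Sum: 768 + 288 + 36 = 1092.
Adding: ||u||_{H^1}^2 = 17776/5 + 1092 = 23236/5.


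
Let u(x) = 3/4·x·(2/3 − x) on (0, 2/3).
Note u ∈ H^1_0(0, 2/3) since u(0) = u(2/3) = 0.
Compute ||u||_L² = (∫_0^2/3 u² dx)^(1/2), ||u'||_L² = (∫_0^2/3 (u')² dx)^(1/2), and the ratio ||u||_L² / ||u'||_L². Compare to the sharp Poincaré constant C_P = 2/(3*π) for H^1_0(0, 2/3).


||u||_L² / ||u'||_L² = sqrt(10)/15 < C_P = 2/(3*π).

u(x) = 3/4·x·(2/3 − x), so u'(x) = 1/2 - 3*x/2.
u(x) = 3/4·x·(2/3 − x) vanishes at x = 0 and x = 2/3, so u ∈ H^1_0(0, 2/3). Differentiate via the product rule and integrate the resulting polynomials term by term.
  ∫_0^2/3 u² dx = ∫_0^2/3 (9*x^4/16 - 3*x^3/4 + x^2/4) dx. Term by term:
    ∫_0^2/3 9*x^4/16 dx = 2/135;  ∫_0^2/3 -3*x^3/4 dx = -1/27;  ∫_0^2/3 x^2/4 dx = 2/81.
  Sum: 2/135 − 1/27 + 2/81 = 1/405.
  ∫_0^2/3 (u')² dx = ∫_0^2/3 (9*x^2/4 - 3*x/2 + 1/4) dx. Term by term:
    ∫_0^2/3 9*x^2/4 dx = 2/9;  ∫_0^2/3 -3*x/2 dx = -1/3;  ∫_0^2/3 1/4 dx = 1/6.
  Sum: 2/9 − 1/3 + 1/6 = 1/18.
∫_0^2/3 u² dx = 1/405, so ||u||_L² = sqrt(5)/45.
∫_0^2/3 (u')² dx = 1/18, so ||u'||_L² = sqrt(2)/6.
Ratio ||u||_L² / ||u'||_L² = sqrt(10)/15.
Sharp Poincaré constant on H^1_0(0, 2/3) is C_P = L/π = 2/(3*π), achieved by sin(3*π/2·x).
A polynomial bump cannot attain the sharp Poincaré constant (only the first sine eigenfunction does), so the ratio is strictly less than C_P, consistent with ||u||_L² ≤ C_P ||u'||_L².


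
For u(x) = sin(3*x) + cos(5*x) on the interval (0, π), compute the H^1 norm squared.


||u||_{H^1(0,π)}^2 = 18*π

u'(x) = -5*sin(5*x) + 3*cos(3*x).
Expand u² and (u')² and integrate term by term on (0, π), using: for integers n ≥ 1, ∫_0^π sin²(nx) dx = ∫_0^π cos²(nx) dx = π/2; for n ≠ n', ∫_0^π sin(nx)sin(n'x) dx = ∫_0^π cos(nx)cos(n'x) dx = 0; and by product-to-sum, ∫_0^π sin(nx)cos(n'x) dx = ½∫_0^π [sin((n+n')x) + sin((n−n')x)] dx, which is 0 when n+n' is even and 2n/(n²−n'²) when n+n' is odd (it need not vanish on (0, π)).
  u² squared terms: (1)²·∫cos(5x)² dx = 1·π/2 = π/2;  (1)²·∫sin(3x)² dx = 1·π/2 = π/2.
  u² cross terms: 2·(1)·(1)·∫cos(5x)·sin(3x) dx = 2·(0) = 0.
  So ∫_0^π u² dx = π/2 + π/2 + 0 = π.
  (u')² squared terms: (-5)²·∫sin(5x)² dx = 25·π/2 = 25*π/2;  (3)²·∫cos(3x)² dx = 9·π/2 = 9*π/2.
  (u')² cross terms: 2·(-5)·(3)·∫sin(5x)·cos(3x) dx = -30·(0) = 0.
  So ∫_0^π (u')² dx = 25*π/2 + 9*π/2 + 0 = 17*π.
||u||_{H^1}^2 = (π) + (17*π) = 18*π.


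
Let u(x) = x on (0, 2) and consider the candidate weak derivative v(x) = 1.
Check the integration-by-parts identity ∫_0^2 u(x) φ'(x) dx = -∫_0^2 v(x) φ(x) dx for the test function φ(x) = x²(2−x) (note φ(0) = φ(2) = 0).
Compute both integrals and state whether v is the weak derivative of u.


LHS = -4/3, RHS = -4/3. Yes, v = u' weakly.

u(x) = x, classical derivative u'(x) = 1.
φ(x) = x²(2−x), so φ'(x) = x*(4 - 3*x).
Note φ(0) = φ(2) = 0, so the boundary term u·φ vanishes.
LHS = ∫_0^2 u(x) φ'(x) dx = ∫_0^2 (-3*x^3 + 4*x^2) dx. Term by term:
  ∫_0^2 -3*x^3 dx = -12;  ∫_0^2 4*x^2 dx = 32/3.
Sum: -12 + 32/3 = -4/3.
So LHS = -4/3.
∫_0^2 v(x) φ(x) dx = ∫_0^2 (-x^3 + 2*x^2) dx. Term by term:
  ∫_0^2 -x^3 dx = -4;  ∫_0^2 2*x^2 dx = 16/3.
Sum: -4 + 16/3 = 4/3.
So RHS = -∫_0^2 v(x) φ(x) dx = -4/3.
LHS = RHS, so the identity holds for this test φ.
Moreover u is smooth here and v(x) = u'(x) = 1 pointwise, so the identity holds for every test function. Hence v is the weak derivative of u.


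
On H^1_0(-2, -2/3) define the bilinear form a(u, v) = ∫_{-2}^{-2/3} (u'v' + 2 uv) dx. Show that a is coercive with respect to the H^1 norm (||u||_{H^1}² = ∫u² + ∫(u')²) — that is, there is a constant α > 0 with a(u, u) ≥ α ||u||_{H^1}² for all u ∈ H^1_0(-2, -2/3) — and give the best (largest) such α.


α = 1

Coercivity of a(·,·) on H^1_0(-2, -2/3) means a(u, u) ≥ α ||u||_{H^1}² for every u ∈ H^1_0.
The interval has length L = 4/3, and Poincaré/coercivity depend only on L. Here a(u, u) = ∫(u')² + (2)·∫u².
Here c = 2 ≥ 1, so a(u,u) = ∫(u')² + c∫u² ≥ ∫(u')² + ∫u² = ||u||_{H^1}², i.e. α = 1 works. No larger α is possible: a(u,u) ≥ α||u||_{H^1}² means (1−α)∫(u')² ≥ (α−c)∫u², and for the modes u_n = sin(nπ(x−x₀)/L) (x₀ the left endpoint) one has ∫u_n²/∫(u_n')² = (L/(nπ))² → 0, so a(u_n,u_n)/||u_n||_{H^1}² → 1. Hence the optimal constant is α = 1.
Therefore α = 1.


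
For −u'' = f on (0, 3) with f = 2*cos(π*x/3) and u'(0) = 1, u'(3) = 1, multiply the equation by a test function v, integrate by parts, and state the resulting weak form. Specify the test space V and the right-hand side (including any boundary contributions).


V = H^1(0, 3) (v unrestricted at boundary; u is determined up to an additive constant); weak form: ∫_0^3 u'v' dx = ∫_0^3 (2*cos(π*x/3)) v dx + v(3) − v(0) for all v ∈ V.

Multiply both sides by a test function v and integrate from 0 to 3:
  ∫_0^3 −u''(x) v(x) dx = ∫_0^3 f(x) v(x) dx.
Integrate the LHS by parts once:
  ∫_0^3 −u'' v dx = −[u'(x) v(x)]_0^3 + ∫_0^3 u'(x) v'(x) dx.
Thus ∫_0^3 u'(x) v'(x) dx = ∫_0^3 f(x) v(x) dx + [u'(x) v(x)]_0^3.
Choose V so that boundary terms are either known or forced to vanish.
u has inhomogeneous Neumann u'(0) = 1, u'(3) = 1. [u' v]_0^3 = (1)·v(3) − (1)·v(0) = v(3) − v(0). Take V = H^1(0, 3); boundary term becomes part of RHS.
Weak formulation: find u (satisfying any essential BC) such that ∫_0^3 u'(x) v'(x) dx = ∫_0^3 f v dx + v(3) − v(0) for all v ∈ V (Neumann data are natural BCs: they enter the RHS as boundary terms).
Substituting f(x) = 2*cos(π*x/3), the right-hand side is ∫_0^3 (2*cos(π*x/3)) v dx + v(3) − v(0).
Compatibility check (pure Neumann): taking v ≡ 1 ∈ V gives 0 = ∫_0^3 f dx + (1) − (1), i.e. ∫_0^3 f dx must equal u'(0) − u'(3) = 0. Indeed ∫_0^3 (2*cos(π*x/3)) dx = 0, so the data are compatible. The solution is then unique only up to an additive constant (fix it e.g. by requiring ∫_0^3 u dx = 0).


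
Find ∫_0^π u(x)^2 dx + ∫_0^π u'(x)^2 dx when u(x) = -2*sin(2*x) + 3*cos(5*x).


||u||_{H^1(0,π)}^2 = 416/7 + 127*π

u'(x) = -15*sin(5*x) - 4*cos(2*x).
Expand u² and (u')² and integrate term by term on (0, π), using: for integers n ≥ 1, ∫_0^π sin²(nx) dx = ∫_0^π cos²(nx) dx = π/2; for n ≠ n', ∫_0^π sin(nx)sin(n'x) dx = ∫_0^π cos(nx)cos(n'x) dx = 0; and by product-to-sum, ∫_0^π sin(nx)cos(n'x) dx = ½∫_0^π [sin((n+n')x) + sin((n−n')x)] dx, which is 0 when n+n' is even and 2n/(n²−n'²) when n+n' is odd (it need not vanish on (0, π)).
  u² squared terms: (-2)²·∫sin(2x)² dx = 4·π/2 = 2*π;  (3)²·∫cos(5x)² dx = 9·π/2 = 9*π/2.
  u² cross terms: 2·(-2)·(3)·∫sin(2x)·cos(5x) dx = -12·(-4/21) = 16/7.
  So ∫_0^π u² dx = 2*π + 9*π/2 + 16/7 = 16/7 + 13*π/2.
  (u')² squared terms: (-15)²·∫sin(5x)² dx = 225·π/2 = 225*π/2;  (-4)²·∫cos(2x)² dx = 16·π/2 = 8*π.
  (u')² cross terms: 2·(-15)·(-4)·∫sin(5x)·cos(2x) dx = 120·(10/21) = 400/7.
  So ∫_0^π (u')² dx = 225*π/2 + 8*π + 400/7 = 400/7 + 241*π/2.
||u||_{H^1}^2 = (16/7 + 13*π/2) + (400/7 + 241*π/2) = 416/7 + 127*π.


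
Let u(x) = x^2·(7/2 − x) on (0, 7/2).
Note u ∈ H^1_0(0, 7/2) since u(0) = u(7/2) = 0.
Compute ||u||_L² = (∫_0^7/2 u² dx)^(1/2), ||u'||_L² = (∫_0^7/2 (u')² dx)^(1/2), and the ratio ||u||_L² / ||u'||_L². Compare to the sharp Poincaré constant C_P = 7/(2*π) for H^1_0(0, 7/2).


||u||_L² / ||u'||_L² = sqrt(14)/4 < C_P = 7/(2*π).

u(x) = x^2·(7/2 − x), so u'(x) = x*(7 - 3*x).
u(x) = x^2·(7/2 − x) vanishes at x = 0 and x = 7/2, so u ∈ H^1_0(0, 7/2). Differentiate via the product rule and integrate the resulting polynomials term by term.
  ∫_0^7/2 u² dx = ∫_0^7/2 (x^6 - 7*x^5 + 49*x^4/4) dx. Term by term:
    ∫_0^7/2 x^6 dx = 117649/128;  ∫_0^7/2 -7*x^5 dx = -823543/384;  ∫_0^7/2 49*x^4/4 dx = 823543/640.
  Sum: 117649/128 − 823543/384 + 823543/640 = 117649/1920.
  ∫_0^7/2 (u')² dx = ∫_0^7/2 (9*x^4 - 42*x^3 + 49*x^2) dx. Term by term:
    ∫_0^7/2 9*x^4 dx = 151263/160;  ∫_0^7/2 -42*x^3 dx = -50421/32;  ∫_0^7/2 49*x^2 dx = 16807/24.
  Sum: 151263/160 − 50421/32 + 16807/24 = 16807/240.
∫_0^7/2 u² dx = 117649/1920, so ||u||_L² = 343*sqrt(30)/240.
∫_0^7/2 (u')² dx = 16807/240, so ||u'||_L² = 49*sqrt(105)/60.
Ratio ||u||_L² / ||u'||_L² = sqrt(14)/4.
Sharp Poincaré constant on H^1_0(0, 7/2) is C_P = L/π = 7/(2*π), achieved by sin(2*π/7·x).
A polynomial bump cannot attain the sharp Poincaré constant (only the first sine eigenfunction does), so the ratio is strictly less than C_P, consistent with ||u||_L² ≤ C_P ||u'||_L².


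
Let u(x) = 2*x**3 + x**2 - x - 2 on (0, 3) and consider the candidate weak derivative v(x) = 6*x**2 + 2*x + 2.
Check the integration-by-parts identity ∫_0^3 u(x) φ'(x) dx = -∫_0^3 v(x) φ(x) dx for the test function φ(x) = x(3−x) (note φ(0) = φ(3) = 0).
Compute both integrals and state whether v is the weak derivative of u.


LHS = -819/10, RHS = -477/5. No, v is not the weak derivative of u.

u(x) = 2*x**3 + x**2 - x - 2, classical derivative u'(x) = 6*x**2 + 2*x - 1.
φ(x) = x(3−x), so φ'(x) = 3 - 2*x.
Note φ(0) = φ(3) = 0, so the boundary term u·φ vanishes.
LHS = ∫_0^3 u(x) φ'(x) dx = ∫_0^3 (-4*x^4 + 4*x^3 + 5*x^2 + x - 6) dx. Term by term:
  ∫_0^3 -4*x^4 dx = -972/5;  ∫_0^3 4*x^3 dx = 81;  ∫_0^3 5*x^2 dx = 45;
  ∫_0^3 x dx = 9/2;  ∫_0^3 -6 dx = -18.
Sum: -972/5 + 81 + 45 + 9/2 − 18 = -819/10.
So LHS = -819/10.
∫_0^3 v(x) φ(x) dx = ∫_0^3 (-6*x^4 + 16*x^3 + 4*x^2 + 6*x) dx. Term by term:
  ∫_0^3 -6*x^4 dx = -1458/5;  ∫_0^3 16*x^3 dx = 324;  ∫_0^3 4*x^2 dx = 36;
  ∫_0^3 6*x dx = 27.
Sum: -1458/5 + 324 + 36 + 27 = 477/5.
So RHS = -∫_0^3 v(x) φ(x) dx = -477/5.
LHS − RHS = 27/2 ≠ 0, so the identity fails.
(For a valid weak derivative the identity must hold for EVERY test function, in particular this one. The failure shows v is NOT the weak derivative of u.)
Correct weak derivative would be u'(x) = 6*x**2 + 2*x - 1.


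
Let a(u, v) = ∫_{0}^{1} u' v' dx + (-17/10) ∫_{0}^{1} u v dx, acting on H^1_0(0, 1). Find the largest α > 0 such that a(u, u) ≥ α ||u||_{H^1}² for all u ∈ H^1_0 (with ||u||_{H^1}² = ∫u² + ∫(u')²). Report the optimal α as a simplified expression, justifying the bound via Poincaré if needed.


α = (-17/10 + π^2)/(1 + π^2)

Coercivity of a(·,·) on H^1_0(0, 1) means a(u, u) ≥ α ||u||_{H^1}² for every u ∈ H^1_0.
The interval has length L = 1, and Poincaré/coercivity depend only on L. Here a(u, u) = ∫(u')² + (-17/10)·∫u².
Here c = -17/10 < 0 with |c| < (π/L)² = π^2, so coercivity still holds. The condition a(u,u) ≥ α||u||_{H^1}² reads (1−α)∫(u')² ≥ (α−c)∫u². Any admissible α is ≤ 1 (rapidly oscillating u have ∫u²/∫(u')² → 0), and α = 1 would force 0 ≥ (1−c)∫u², impossible since c < 1; so 1−α > 0. By the sharp Poincaré inequality on H^1_0 of an interval of length L, ∫(u')² ≥ (π/L)²∫u² with equality for the first sine mode sin(π(x−x₀)/L) (x₀ the left endpoint), so the inequality holds for all u iff (1−α)(π/L)² ≥ α − c, i.e. α ≤ ((π/L)² + c)/((π/L)² + 1) = (1 + c(L/π)²)/(1 + (L/π)²). (Direct route, valid since c ≤ 0: Poincaré gives c∫u² ≥ c(L/π)²∫(u')², so a(u,u) ≥ (1 + c(L/π)²)∫(u')², while ||u||_{H^1}² ≤ (1 + (L/π)²)∫(u')²; dividing yields the same α.) With (π/L)² = π^2 and c = -17/10, the largest admissible constant is α = ((π/L)² + c)/((π/L)² + 1).
Simplifying, α = (-17/10 + π^2)/(1 + π^2).


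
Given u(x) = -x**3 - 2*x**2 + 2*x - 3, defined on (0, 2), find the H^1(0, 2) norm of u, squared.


||u||_{H^1}^2 = 8046/35

The H^1 norm (squared) on an interval (0, L) is
  ||u||_{H^1}^2 = ∫_0^L u(x)^2 dx + ∫_0^L u'(x)^2 dx.
Compute u'(x) = -3*x**2 - 4*x + 2.
Then u(x)^2 = x**6 + 4*x**5 - 2*x**3 + 16*x**2 - 12*x + 9 and u'(x)^2 = 9*x**4 + 24*x**3 + 4*x**2 - 16*x + 4.
Integrate each monomial from 0 to 2 using ∫_0^2 c·x^n dx = c·2^(n+1)/(n+1):
  ∫_0^2 u(x)^2 dx = ∫_0^2 (x^6 + 4*x^5 - 2*x^3 + 16*x^2 - 12*x + 9) dx. Term by term:
    ∫_0^2 x^6 dx = 128/7;  ∫_0^2 4*x^5 dx = 128/3;  ∫_0^2 -2*x^3 dx = -8;
    ∫_0^2 16*x^2 dx = 128/3;  ∫_0^2 -12*x dx = -24;  ∫_0^2 9 dx = 18.
  Sum: 128/7 + 128/3 − 8 + 128/3 − 24 + 18 = 1882/21.
  ∫_0^2 u'(x)^2 dx = ∫_0^2 (9*x^4 + 24*x^3 + 4*x^2 - 16*x + 4) dx. Term by term:
    ∫_0^2 9*x^4 dx = 288/5;  ∫_0^2 24*x^3 dx = 96;  ∫_0^2 4*x^2 dx = 32/3;
    ∫_0^2 -16*x dx = -32;  ∫_0^2 4 dx = 8.
  Sum: 288/5 + 96 + 32/3 − 32 + 8 = 2104/15.
Adding: ||u||_{H^1}^2 = 1882/21 + 2104/15 = 8046/35.


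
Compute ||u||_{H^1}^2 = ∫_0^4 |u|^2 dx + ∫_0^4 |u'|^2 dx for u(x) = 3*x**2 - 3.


||u||_{H^1}^2 = 11316/5

The H^1 norm (squared) on an interval (0, L) is
  ||u||_{H^1}^2 = ∫_0^L u(x)^2 dx + ∫_0^L u'(x)^2 dx.
Compute u'(x) = 6*x.
Then u(x)^2 = 9*x**4 - 18*x**2 + 9 and u'(x)^2 = 36*x**2.
Integrate each monomial from 0 to 4 using ∫_0^4 c·x^n dx = c·4^(n+1)/(n+1):
  ∫_0^4 u(x)^2 dx = ∫_0^4 (9*x^4 - 18*x^2 + 9) dx. Term by term:
    ∫_0^4 9*x^4 dx = 9216/5;  ∫_0^4 -18*x^2 dx = -384;  ∫_0^4 9 dx = 36.
  Sum: 9216/5 − 384 + 36 = 7476/5.
  ∫_0^4 u'(x)^2 dx = ∫_0^4 (36*x^2) dx. Term by term:
    ∫_0^4 36*x^2 dx = 768.
Adding: ||u||_{H^1}^2 = 7476/5 + 768 = 11316/5.


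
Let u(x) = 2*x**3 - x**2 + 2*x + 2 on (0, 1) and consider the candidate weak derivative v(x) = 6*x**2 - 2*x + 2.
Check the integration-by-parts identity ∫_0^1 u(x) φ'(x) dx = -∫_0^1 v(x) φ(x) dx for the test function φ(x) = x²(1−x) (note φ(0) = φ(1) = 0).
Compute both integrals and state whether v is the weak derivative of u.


LHS = -4/15, RHS = -4/15. Yes, v = u' weakly.

u(x) = 2*x**3 - x**2 + 2*x + 2, classical derivative u'(x) = 6*x**2 - 2*x + 2.
φ(x) = x²(1−x), so φ'(x) = x*(2 - 3*x).
Note φ(0) = φ(1) = 0, so the boundary term u·φ vanishes.
LHS = ∫_0^1 u(x) φ'(x) dx = ∫_0^1 (-6*x^5 + 7*x^4 - 8*x^3 - 2*x^2 + 4*x) dx. Term by term:
  ∫_0^1 -6*x^5 dx = -1;  ∫_0^1 7*x^4 dx = 7/5;  ∫_0^1 -8*x^3 dx = -2;
  ∫_0^1 -2*x^2 dx = -2/3;  ∫_0^1 4*x dx = 2.
Sum: -1 + 7/5 − 2 − 2/3 + 2 = -4/15.
So LHS = -4/15.
∫_0^1 v(x) φ(x) dx = ∫_0^1 (-6*x^5 + 8*x^4 - 4*x^3 + 2*x^2) dx. Term by term:
  ∫_0^1 -6*x^5 dx = -1;  ∫_0^1 8*x^4 dx = 8/5;  ∫_0^1 -4*x^3 dx = -1;
  ∫_0^1 2*x^2 dx = 2/3.
Sum: -1 + 8/5 − 1 + 2/3 = 4/15.
So RHS = -∫_0^1 v(x) φ(x) dx = -4/15.
LHS = RHS, so the identity holds for this test φ.
Moreover u is smooth here and v(x) = u'(x) = 6*x**2 - 2*x + 2 pointwise, so the identity holds for every test function. Hence v is the weak derivative of u.


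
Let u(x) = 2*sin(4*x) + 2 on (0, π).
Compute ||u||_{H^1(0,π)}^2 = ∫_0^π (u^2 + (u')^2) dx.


||u||_{H^1(0,π)}^2 = 38*π

u'(x) = 8*cos(4*x).
Expand u² and (u')² and integrate term by term on (0, π), using: for integers n ≥ 1, ∫_0^π sin²(nx) dx = ∫_0^π cos²(nx) dx = π/2; for n ≠ n', ∫_0^π sin(nx)sin(n'x) dx = ∫_0^π cos(nx)cos(n'x) dx = 0; and by product-to-sum, ∫_0^π sin(nx)cos(n'x) dx = ½∫_0^π [sin((n+n')x) + sin((n−n')x)] dx, which is 0 when n+n' is even and 2n/(n²−n'²) when n+n' is odd (it need not vanish on (0, π)). For the constant mode: ∫_0^π 1 dx = π, ∫_0^π cos(nx) dx = 0, ∫_0^π sin(nx) dx = (1−(−1)^n)/n.
  u² squared terms: (2)²·∫1 dx = 4·π = 4*π;  (2)²·∫sin(4x)² dx = 4·π/2 = 2*π.
  u² cross terms: 2·(2)·(2)·∫1·sin(4x) dx = 8·(0) = 0.
  So ∫_0^π u² dx = 4*π + 2*π + 0 = 6*π.
  (u')² squared terms: (8)²·∫cos(4x)² dx = 64·π/2 = 32*π.
  So ∫_0^π (u')² dx = 32*π.
||u||_{H^1}^2 = (6*π) + (32*π) = 38*π.


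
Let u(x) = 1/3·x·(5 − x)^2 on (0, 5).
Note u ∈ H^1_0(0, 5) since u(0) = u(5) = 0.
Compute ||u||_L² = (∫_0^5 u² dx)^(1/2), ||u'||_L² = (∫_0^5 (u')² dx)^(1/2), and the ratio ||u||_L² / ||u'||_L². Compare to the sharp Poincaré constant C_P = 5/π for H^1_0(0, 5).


||u||_L² / ||u'||_L² = 5*sqrt(14)/14 < C_P = 5/π.

u(x) = 1/3·x·(5 − x)^2, so u'(x) = (x - 5)*(3*x - 5)/3.
u(x) = 1/3·x·(5 − x)^2 vanishes at x = 0 and x = 5, so u ∈ H^1_0(0, 5). Differentiate via the product rule and integrate the resulting polynomials term by term.
  ∫_0^5 u² dx = ∫_0^5 (x^6/9 - 20*x^5/9 + 50*x^4/3 - 500*x^3/9 + 625*x^2/9) dx. Term by term:
    ∫_0^5 x^6/9 dx = 78125/63;  ∫_0^5 -20*x^5/9 dx = -156250/27;  ∫_0^5 50*x^4/3 dx = 31250/3;
    ∫_0^5 -500*x^3/9 dx = -78125/9;  ∫_0^5 625*x^2/9 dx = 78125/27.
  Sum: 78125/63 − 156250/27 + 31250/3 − 78125/9 + 78125/27 = 15625/189.
  ∫_0^5 (u')² dx = ∫_0^5 (x^4 - 40*x^3/3 + 550*x^2/9 - 1000*x/9 + 625/9) dx. Term by term:
    ∫_0^5 x^4 dx = 625;  ∫_0^5 -40*x^3/3 dx = -6250/3;  ∫_0^5 550*x^2/9 dx = 68750/27;
    ∫_0^5 -1000*x/9 dx = -12500/9;  ∫_0^5 625/9 dx = 3125/9.
  Sum: 625 − 6250/3 + 68750/27 − 12500/9 + 3125/9 = 1250/27.
∫_0^5 u² dx = 15625/189, so ||u||_L² = 125*sqrt(21)/63.
∫_0^5 (u')² dx = 1250/27, so ||u'||_L² = 25*sqrt(6)/9.
Ratio ||u||_L² / ||u'||_L² = 5*sqrt(14)/14.
Sharp Poincaré constant on H^1_0(0, 5) is C_P = L/π = 5/π, achieved by sin(π/5·x).
A polynomial bump cannot attain the sharp Poincaré constant (only the first sine eigenfunction does), so the ratio is strictly less than C_P, consistent with ||u||_L² ≤ C_P ||u'||_L².


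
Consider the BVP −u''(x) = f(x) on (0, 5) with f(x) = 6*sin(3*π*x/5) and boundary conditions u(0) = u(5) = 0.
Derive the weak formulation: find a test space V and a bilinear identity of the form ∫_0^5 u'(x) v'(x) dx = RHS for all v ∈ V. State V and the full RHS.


V = H^1_0(0, 5) (so v(0) = v(5) = 0); weak form: ∫_0^5 u'v' dx = ∫_0^5 (6*sin(3*π*x/5)) v dx for all v ∈ V.

Multiply both sides by a test function v and integrate from 0 to 5:
  ∫_0^5 −u''(x) v(x) dx = ∫_0^5 f(x) v(x) dx.
Integrate the LHS by parts once:
  ∫_0^5 −u'' v dx = −[u'(x) v(x)]_0^5 + ∫_0^5 u'(x) v'(x) dx.
Thus ∫_0^5 u'(x) v'(x) dx = ∫_0^5 f(x) v(x) dx + [u'(x) v(x)]_0^5.
Choose V so that boundary terms are either known or forced to vanish.
u is Dirichlet: u(0) = u(5) = 0. Let V = H^1_0(0, 5); then v(0) = v(5) = 0, and [u' v]_0^5 = 0.
Weak formulation: find u (satisfying any essential BC) such that ∫_0^5 u'(x) v'(x) dx = ∫_0^5 f v dx for all v ∈ V.
Substituting f(x) = 6*sin(3*π*x/5), the right-hand side is ∫_0^5 (6*sin(3*π*x/5)) v dx.


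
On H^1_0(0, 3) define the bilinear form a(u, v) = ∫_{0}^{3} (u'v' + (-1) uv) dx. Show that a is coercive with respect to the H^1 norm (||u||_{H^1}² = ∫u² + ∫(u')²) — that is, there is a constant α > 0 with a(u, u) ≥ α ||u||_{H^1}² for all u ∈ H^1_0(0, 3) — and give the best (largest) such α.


α = (-9 + π^2)/(9 + π^2)

Coercivity of a(·,·) on H^1_0(0, 3) means a(u, u) ≥ α ||u||_{H^1}² for every u ∈ H^1_0.
The interval has length L = 3, and Poincaré/coercivity depend only on L. Here a(u, u) = ∫(u')² + (-1)·∫u².
Here c = -1 < 0 with |c| < (π/L)² = π^2/9, so coercivity still holds. The condition a(u,u) ≥ α||u||_{H^1}² reads (1−α)∫(u')² ≥ (α−c)∫u². Any admissible α is ≤ 1 (rapidly oscillating u have ∫u²/∫(u')² → 0), and α = 1 would force 0 ≥ (1−c)∫u², impossible since c < 1; so 1−α > 0. By the sharp Poincaré inequality on H^1_0 of an interval of length L, ∫(u')² ≥ (π/L)²∫u² with equality for the first sine mode sin(π(x−x₀)/L) (x₀ the left endpoint), so the inequality holds for all u iff (1−α)(π/L)² ≥ α − c, i.e. α ≤ ((π/L)² + c)/((π/L)² + 1) = (1 + c(L/π)²)/(1 + (L/π)²). (Direct route, valid since c ≤ 0: Poincaré gives c∫u² ≥ c(L/π)²∫(u')², so a(u,u) ≥ (1 + c(L/π)²)∫(u')², while ||u||_{H^1}² ≤ (1 + (L/π)²)∫(u')²; dividing yields the same α.) With (π/L)² = π^2/9 and c = -1, the largest admissible constant is α = ((π/L)² + c)/((π/L)² + 1).
Simplifying, α = (-9 + π^2)/(9 + π^2).


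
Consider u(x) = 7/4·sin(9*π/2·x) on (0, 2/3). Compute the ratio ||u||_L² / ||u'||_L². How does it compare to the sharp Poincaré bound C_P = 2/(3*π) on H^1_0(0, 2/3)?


||u||_L² / ||u'||_L² = 2/(9*π) < C_P = 2/(3*π).

u(x) = 7/4·sin(9*π/2·x), so u'(x) = 63*π*cos(9*π*x/2)/8.
Writing u(x) = A·sin(kπx/L) with A = 7/4 and k = 3, use ∫_0^L sin²(kπx/L) dx = L/2 and ∫_0^L cos²(kπx/L) dx = L/2.
u² = 49/16·sin²(9*π/2·x) and (u')² = 3969*π^2/64·cos²(9*π/2·x), and each of sin², cos² integrates to L/2 = 1/3 over (0, 2/3).
∫_0^2/3 u² dx = 49/48, so ||u||_L² = 7*sqrt(3)/12.
∫_0^2/3 (u')² dx = 1323*π^2/64, so ||u'||_L² = 21*sqrt(3)*π/8.
Ratio ||u||_L² / ||u'||_L² = 2/(9*π).
Sharp Poincaré constant on H^1_0(0, 2/3) is C_P = L/π = 2/(3*π), achieved by sin(3*π/2·x).
This is the k = 3 harmonic; the ratio L/(kπ) is strictly less than C_P = L/π, consistent with the sharp inequality ||u||_L² ≤ C_P ||u'||_L².


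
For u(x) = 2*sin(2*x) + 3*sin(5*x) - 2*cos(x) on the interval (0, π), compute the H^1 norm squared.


||u||_{H^1(0,π)}^2 = -64/3 + 131*π

u'(x) = 2*sin(x) + 4*cos(2*x) + 15*cos(5*x).
Expand u² and (u')² and integrate term by term on (0, π), using: for integers n ≥ 1, ∫_0^π sin²(nx) dx = ∫_0^π cos²(nx) dx = π/2; for n ≠ n', ∫_0^π sin(nx)sin(n'x) dx = ∫_0^π cos(nx)cos(n'x) dx = 0; and by product-to-sum, ∫_0^π sin(nx)cos(n'x) dx = ½∫_0^π [sin((n+n')x) + sin((n−n')x)] dx, which is 0 when n+n' is even and 2n/(n²−n'²) when n+n' is odd (it need not vanish on (0, π)).
  u² squared terms: (-2)²·∫cos(x)² dx = 4·π/2 = 2*π;  (2)²·∫sin(2x)² dx = 4·π/2 = 2*π;  (3)²·∫sin(5x)² dx = 9·π/2 = 9*π/2.
  u² cross terms: 2·(-2)·(2)·∫cos(x)·sin(2x) dx = -8·(4/3) = -32/3;  2·(-2)·(3)·∫cos(x)·sin(5x) dx = -12·(0) = 0;  2·(2)·(3)·∫sin(2x)·sin(5x) dx = 12·(0) = 0.
  So ∫_0^π u² dx = 2*π + 2*π + 9*π/2 − 32/3 + 0 + 0 = -32/3 + 17*π/2.
  (u')² squared terms: (2)²·∫sin(x)² dx = 4·π/2 = 2*π;  (4)²·∫cos(2x)² dx = 16·π/2 = 8*π;  (15)²·∫cos(5x)² dx = 225·π/2 = 225*π/2.
  (u')² cross terms: 2·(2)·(4)·∫sin(x)·cos(2x) dx = 16·(-2/3) = -32/3;  2·(2)·(15)·∫sin(x)·cos(5x) dx = 60·(0) = 0;  2·(4)·(15)·∫cos(2x)·cos(5x) dx = 120·(0) = 0.
  So ∫_0^π (u')² dx = 2*π + 8*π + 225*π/2 − 32/3 + 0 + 0 = -32/3 + 245*π/2.
||u||_{H^1}^2 = (-32/3 + 17*π/2) + (-32/3 + 245*π/2) = -64/3 + 131*π.


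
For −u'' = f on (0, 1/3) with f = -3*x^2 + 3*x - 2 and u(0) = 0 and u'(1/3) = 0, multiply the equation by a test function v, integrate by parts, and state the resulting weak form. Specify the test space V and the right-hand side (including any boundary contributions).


V = {v ∈ H^1(0, 1/3) : v(0) = 0} (test functions vanish at x = 0 where u is specified); weak form: ∫_0^1/3 u'v' dx = ∫_0^1/3 (-3*x^2 + 3*x - 2) v dx for all v ∈ V.

Multiply both sides by a test function v and integrate from 0 to 1/3:
  ∫_0^1/3 −u''(x) v(x) dx = ∫_0^1/3 f(x) v(x) dx.
Integrate the LHS by parts once:
  ∫_0^1/3 −u'' v dx = −[u'(x) v(x)]_0^1/3 + ∫_0^1/3 u'(x) v'(x) dx.
Thus ∫_0^1/3 u'(x) v'(x) dx = ∫_0^1/3 f(x) v(x) dx + [u'(x) v(x)]_0^1/3.
Choose V so that boundary terms are either known or forced to vanish.
Mixed BC: u(0) = 0 (Dirichlet) and u'(1/3) = 0 (Neumann). Define V = {v ∈ H^1(0, 1/3) : v(0) = 0}. Then [u' v]_0^1/3 = u'(1/3)·v(1/3) − u'(0)·0 = 0.
Weak formulation: find u (satisfying any essential BC) such that ∫_0^1/3 u'(x) v'(x) dx = ∫_0^1/3 f v dx for all v ∈ V (Dirichlet at 0 absorbed into V; the Neumann datum at x = 1/3 is zero, so no boundary term remains).
Substituting f(x) = -3*x^2 + 3*x - 2, the right-hand side is ∫_0^1/3 (-3*x^2 + 3*x - 2) v dx.


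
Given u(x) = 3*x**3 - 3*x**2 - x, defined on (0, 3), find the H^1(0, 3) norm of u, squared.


||u||_{H^1}^2 = 200883/70

The H^1 norm (squared) on an interval (0, L) is
  ||u||_{H^1}^2 = ∫_0^L u(x)^2 dx + ∫_0^L u'(x)^2 dx.
Compute u'(x) = 9*x**2 - 6*x - 1.
Then u(x)^2 = 9*x**6 - 18*x**5 + 3*x**4 + 6*x**3 + x**2 and u'(x)^2 = 81*x**4 - 108*x**3 + 18*x**2 + 12*x + 1.
Integrate each monomial from 0 to 3 using ∫_0^3 c·x^n dx = c·3^(n+1)/(n+1):
  ∫_0^3 u(x)^2 dx = ∫_0^3 (9*x^6 - 18*x^5 + 3*x^4 + 6*x^3 + x^2) dx. Term by term:
    ∫_0^3 9*x^6 dx = 19683/7;  ∫_0^3 -18*x^5 dx = -2187;  ∫_0^3 3*x^4 dx = 729/5;
    ∫_0^3 6*x^3 dx = 243/2;  ∫_0^3 x^2 dx = 9.
  Sum: 19683/7 − 2187 + 729/5 + 243/2 + 9 = 63081/70.
  ∫_0^3 u'(x)^2 dx = ∫_0^3 (81*x^4 - 108*x^3 + 18*x^2 + 12*x + 1) dx. Term by term:
    ∫_0^3 81*x^4 dx = 19683/5;  ∫_0^3 -108*x^3 dx = -2187;  ∫_0^3 18*x^2 dx = 162;
    ∫_0^3 12*x dx = 54;  ∫_0^3 1 dx = 3.
  Sum: 19683/5 − 2187 + 162 + 54 + 3 = 9843/5.
Adding: ||u||_{H^1}^2 = 63081/70 + 9843/5 = 200883/70.


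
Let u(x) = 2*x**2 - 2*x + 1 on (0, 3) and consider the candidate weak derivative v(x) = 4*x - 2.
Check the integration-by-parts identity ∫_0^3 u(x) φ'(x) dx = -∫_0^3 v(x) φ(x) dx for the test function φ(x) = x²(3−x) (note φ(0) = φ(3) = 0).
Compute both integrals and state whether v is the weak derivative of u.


LHS = -351/10, RHS = -351/10. Yes, v = u' weakly.

u(x) = 2*x**2 - 2*x + 1, classical derivative u'(x) = 4*x - 2.
φ(x) = x²(3−x), so φ'(x) = 3*x*(2 - x).
Note φ(0) = φ(3) = 0, so the boundary term u·φ vanishes.
LHS = ∫_0^3 u(x) φ'(x) dx = ∫_0^3 (-6*x^4 + 18*x^3 - 15*x^2 + 6*x) dx. Term by term:
  ∫_0^3 -6*x^4 dx = -1458/5;  ∫_0^3 18*x^3 dx = 729/2;  ∫_0^3 -15*x^2 dx = -135;
  ∫_0^3 6*x dx = 27.
Sum: -1458/5 + 729/2 − 135 + 27 = -351/10.
So LHS = -351/10.
∫_0^3 v(x) φ(x) dx = ∫_0^3 (-4*x^4 + 14*x^3 - 6*x^2) dx. Term by term:
  ∫_0^3 -4*x^4 dx = -972/5;  ∫_0^3 14*x^3 dx = 567/2;  ∫_0^3 -6*x^2 dx = -54.
Sum: -972/5 + 567/2 − 54 = 351/10.
So RHS = -∫_0^3 v(x) φ(x) dx = -351/10.
LHS = RHS, so the identity holds for this test φ.
Moreover u is smooth here and v(x) = u'(x) = 4*x - 2 pointwise, so the identity holds for every test function. Hence v is the weak derivative of u.


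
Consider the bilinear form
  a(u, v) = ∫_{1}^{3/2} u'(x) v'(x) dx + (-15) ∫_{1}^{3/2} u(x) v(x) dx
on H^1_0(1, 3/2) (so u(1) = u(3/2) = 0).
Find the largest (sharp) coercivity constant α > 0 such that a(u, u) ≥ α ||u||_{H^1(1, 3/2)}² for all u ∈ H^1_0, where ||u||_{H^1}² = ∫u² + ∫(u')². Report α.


α = (-15 + 4*π^2)/(1 + 4*π^2)

Coercivity of a(·,·) on H^1_0(1, 3/2) means a(u, u) ≥ α ||u||_{H^1}² for every u ∈ H^1_0.
The interval has length L = 1/2, and Poincaré/coercivity depend only on L. Here a(u, u) = ∫(u')² + (-15)·∫u².
Here c = -15 < 0 with |c| < (π/L)² = 4*π^2, so coercivity still holds. The condition a(u,u) ≥ α||u||_{H^1}² reads (1−α)∫(u')² ≥ (α−c)∫u². Any admissible α is ≤ 1 (rapidly oscillating u have ∫u²/∫(u')² → 0), and α = 1 would force 0 ≥ (1−c)∫u², impossible since c < 1; so 1−α > 0. By the sharp Poincaré inequality on H^1_0 of an interval of length L, ∫(u')² ≥ (π/L)²∫u² with equality for the first sine mode sin(π(x−x₀)/L) (x₀ the left endpoint), so the inequality holds for all u iff (1−α)(π/L)² ≥ α − c, i.e. α ≤ ((π/L)² + c)/((π/L)² + 1) = (1 + c(L/π)²)/(1 + (L/π)²). (Direct route, valid since c ≤ 0: Poincaré gives c∫u² ≥ c(L/π)²∫(u')², so a(u,u) ≥ (1 + c(L/π)²)∫(u')², while ||u||_{H^1}² ≤ (1 + (L/π)²)∫(u')²; dividing yields the same α.) With (π/L)² = 4*π^2 and c = -15, the largest admissible constant is α = ((π/L)² + c)/((π/L)² + 1).
Simplifying, α = (-15 + 4*π^2)/(1 + 4*π^2).


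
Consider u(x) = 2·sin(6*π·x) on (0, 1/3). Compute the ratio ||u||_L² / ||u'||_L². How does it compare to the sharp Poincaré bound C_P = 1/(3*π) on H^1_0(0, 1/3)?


||u||_L² / ||u'||_L² = 1/(6*π) < C_P = 1/(3*π).

u(x) = 2·sin(6*π·x), so u'(x) = 12*π*cos(6*π*x).
Writing u(x) = A·sin(kπx/L) with A = 2 and k = 2, use ∫_0^L sin²(kπx/L) dx = L/2 and ∫_0^L cos²(kπx/L) dx = L/2.
u² = 4·sin²(6*π·x) and (u')² = 144*π^2·cos²(6*π·x), and each of sin², cos² integrates to L/2 = 1/6 over (0, 1/3).
∫_0^1/3 u² dx = 2/3, so ||u||_L² = sqrt(6)/3.
∫_0^1/3 (u')² dx = 24*π^2, so ||u'||_L² = 2*sqrt(6)*π.
Ratio ||u||_L² / ||u'||_L² = 1/(6*π).
Sharp Poincaré constant on H^1_0(0, 1/3) is C_P = L/π = 1/(3*π), achieved by sin(3*π·x).
This is the k = 2 harmonic; the ratio L/(kπ) is strictly less than C_P = L/π, consistent with the sharp inequality ||u||_L² ≤ C_P ||u'||_L².


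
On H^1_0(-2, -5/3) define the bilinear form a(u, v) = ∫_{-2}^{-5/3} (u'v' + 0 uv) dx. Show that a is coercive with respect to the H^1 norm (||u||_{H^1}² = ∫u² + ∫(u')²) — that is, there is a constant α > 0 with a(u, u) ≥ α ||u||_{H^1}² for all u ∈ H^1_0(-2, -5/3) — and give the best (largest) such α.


α = 9*π^2/(1 + 9*π^2)

Coercivity of a(·,·) on H^1_0(-2, -5/3) means a(u, u) ≥ α ||u||_{H^1}² for every u ∈ H^1_0.
The interval has length L = 1/3, and Poincaré/coercivity depend only on L. Here a(u, u) = ∫(u')² + (0)·∫u².
Here c = 0, so a(u,u) = ∫(u')² alone. The condition a(u,u) ≥ α||u||_{H^1}² reads (1−α)∫(u')² ≥ (α−c)∫u². Any admissible α is ≤ 1 (rapidly oscillating u have ∫u²/∫(u')² → 0), and α = 1 would force 0 ≥ (1−c)∫u², impossible since c < 1; so 1−α > 0. By the sharp Poincaré inequality on H^1_0 of an interval of length L, ∫(u')² ≥ (π/L)²∫u² with equality for the first sine mode sin(π(x−x₀)/L) (x₀ the left endpoint), so the inequality holds for all u iff (1−α)(π/L)² ≥ α − c, i.e. α ≤ ((π/L)² + c)/((π/L)² + 1) = (1 + c(L/π)²)/(1 + (L/π)²). (Direct route, valid since c ≤ 0: Poincaré gives c∫u² ≥ c(L/π)²∫(u')², so a(u,u) ≥ (1 + c(L/π)²)∫(u')², while ||u||_{H^1}² ≤ (1 + (L/π)²)∫(u')²; dividing yields the same α.) With (π/L)² = 9*π^2 and c = 0, the largest admissible constant is α = ((π/L)² + c)/((π/L)² + 1).
Simplifying, α = 9*π^2/(1 + 9*π^2).


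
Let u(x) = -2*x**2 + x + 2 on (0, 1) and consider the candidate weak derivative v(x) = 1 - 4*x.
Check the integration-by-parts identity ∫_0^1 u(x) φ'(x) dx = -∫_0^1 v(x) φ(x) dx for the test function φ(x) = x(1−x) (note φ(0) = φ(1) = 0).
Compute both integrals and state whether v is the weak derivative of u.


LHS = 1/6, RHS = 1/6. Yes, v = u' weakly.

u(x) = -2*x**2 + x + 2, classical derivative u'(x) = 1 - 4*x.
φ(x) = x(1−x), so φ'(x) = 1 - 2*x.
Note φ(0) = φ(1) = 0, so the boundary term u·φ vanishes.
LHS = ∫_0^1 u(x) φ'(x) dx = ∫_0^1 (4*x^3 - 4*x^2 - 3*x + 2) dx. Term by term:
  ∫_0^1 4*x^3 dx = 1;  ∫_0^1 -4*x^2 dx = -4/3;  ∫_0^1 -3*x dx = -3/2;
  ∫_0^1 2 dx = 2.
Sum: 1 − 4/3 − 3/2 + 2 = 1/6.
So LHS = 1/6.
∫_0^1 v(x) φ(x) dx = ∫_0^1 (4*x^3 - 5*x^2 + x) dx. Term by term:
  ∫_0^1 4*x^3 dx = 1;  ∫_0^1 -5*x^2 dx = -5/3;  ∫_0^1 x dx = 1/2.
Sum: 1 − 5/3 + 1/2 = -1/6.
So RHS = -∫_0^1 v(x) φ(x) dx = 1/6.
LHS = RHS, so the identity holds for this test φ.
Moreover u is smooth here and v(x) = u'(x) = 1 - 4*x pointwise, so the identity holds for every test function. Hence v is the weak derivative of u.


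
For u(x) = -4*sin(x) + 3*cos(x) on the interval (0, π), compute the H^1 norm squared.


||u||_{H^1(0,π)}^2 = 25*π

u'(x) = -3*sin(x) - 4*cos(x).
Expand u² and (u')² and integrate term by term on (0, π), using: for integers n ≥ 1, ∫_0^π sin²(nx) dx = ∫_0^π cos²(nx) dx = π/2; for n ≠ n', ∫_0^π sin(nx)sin(n'x) dx = ∫_0^π cos(nx)cos(n'x) dx = 0; and by product-to-sum, ∫_0^π sin(nx)cos(n'x) dx = ½∫_0^π [sin((n+n')x) + sin((n−n')x)] dx, which is 0 when n+n' is even and 2n/(n²−n'²) when n+n' is odd (it need not vanish on (0, π)).
  u² squared terms: (-4)²·∫sin(x)² dx = 16·π/2 = 8*π;  (3)²·∫cos(x)² dx = 9·π/2 = 9*π/2.
  u² cross terms: 2·(-4)·(3)·∫sin(x)·cos(x) dx = -24·(0) = 0.
  So ∫_0^π u² dx = 8*π + 9*π/2 + 0 = 25*π/2.
  (u')² squared terms: (-4)²·∫cos(x)² dx = 16·π/2 = 8*π;  (-3)²·∫sin(x)² dx = 9·π/2 = 9*π/2.
  (u')² cross terms: 2·(-4)·(-3)·∫cos(x)·sin(x) dx = 24·(0) = 0.
  So ∫_0^π (u')² dx = 8*π + 9*π/2 + 0 = 25*π/2.
||u||_{H^1}^2 = (25*π/2) + (25*π/2) = 25*π.


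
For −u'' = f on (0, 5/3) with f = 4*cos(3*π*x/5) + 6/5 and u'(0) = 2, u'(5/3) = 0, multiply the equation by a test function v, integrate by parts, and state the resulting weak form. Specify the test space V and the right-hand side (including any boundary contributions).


V = H^1(0, 5/3) (v unrestricted at boundary; u is determined up to an additive constant); weak form: ∫_0^5/3 u'v' dx = ∫_0^5/3 (4*cos(3*π*x/5) + 6/5) v dx − 2·v(0) for all v ∈ V.

Multiply both sides by a test function v and integrate from 0 to 5/3:
  ∫_0^5/3 −u''(x) v(x) dx = ∫_0^5/3 f(x) v(x) dx.
Integrate the LHS by parts once:
  ∫_0^5/3 −u'' v dx = −[u'(x) v(x)]_0^5/3 + ∫_0^5/3 u'(x) v'(x) dx.
Thus ∫_0^5/3 u'(x) v'(x) dx = ∫_0^5/3 f(x) v(x) dx + [u'(x) v(x)]_0^5/3.
Choose V so that boundary terms are either known or forced to vanish.
u has inhomogeneous Neumann u'(0) = 2, u'(5/3) = 0. [u' v]_0^5/3 = (0)·v(5/3) − (2)·v(0) = − 2·v(0). Take V = H^1(0, 5/3); boundary term becomes part of RHS.
Weak formulation: find u (satisfying any essential BC) such that ∫_0^5/3 u'(x) v'(x) dx = ∫_0^5/3 f v dx − 2·v(0) for all v ∈ V (Neumann data are natural BCs: they enter the RHS as boundary terms).
Substituting f(x) = 4*cos(3*π*x/5) + 6/5, the right-hand side is ∫_0^5/3 (4*cos(3*π*x/5) + 6/5) v dx − 2·v(0).
Compatibility check (pure Neumann): taking v ≡ 1 ∈ V gives 0 = ∫_0^5/3 f dx + (0) − (2), i.e. ∫_0^5/3 f dx must equal u'(0) − u'(5/3) = 2. Indeed ∫_0^5/3 (4*cos(3*π*x/5) + 6/5) dx = 2, so the data are compatible. The solution is then unique only up to an additive constant (fix it e.g. by requiring ∫_0^5/3 u dx = 0).


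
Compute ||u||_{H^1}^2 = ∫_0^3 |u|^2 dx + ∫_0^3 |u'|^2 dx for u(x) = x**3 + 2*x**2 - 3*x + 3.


||u||_{H^1}^2 = 107739/70

The H^1 norm (squared) on an interval (0, L) is
  ||u||_{H^1}^2 = ∫_0^L u(x)^2 dx + ∫_0^L u'(x)^2 dx.
Compute u'(x) = 3*x**2 + 4*x - 3.
Then u(x)^2 = x**6 + 4*x**5 - 2*x**4 - 6*x**3 + 21*x**2 - 18*x + 9 and u'(x)^2 = 9*x**4 + 24*x**3 - 2*x**2 - 24*x + 9.
Integrate each monomial from 0 to 3 using ∫_0^3 c·x^n dx = c·3^(n+1)/(n+1):
  ∫_0^3 u(x)^2 dx = ∫_0^3 (x^6 + 4*x^5 - 2*x^4 - 6*x^3 + 21*x^2 - 18*x + 9) dx. Term by term:
    ∫_0^3 x^6 dx = 2187/7;  ∫_0^3 4*x^5 dx = 486;  ∫_0^3 -2*x^4 dx = -486/5;
    ∫_0^3 -6*x^3 dx = -243/2;  ∫_0^3 21*x^2 dx = 189;  ∫_0^3 -18*x dx = -81;
    ∫_0^3 9 dx = 27.
  Sum: 2187/7 + 486 − 486/5 − 243/2 + 189 − 81 + 27 = 50031/70.
  ∫_0^3 u'(x)^2 dx = ∫_0^3 (9*x^4 + 24*x^3 - 2*x^2 - 24*x + 9) dx. Term by term:
    ∫_0^3 9*x^4 dx = 2187/5;  ∫_0^3 24*x^3 dx = 486;  ∫_0^3 -2*x^2 dx = -18;
    ∫_0^3 -24*x dx = -108;  ∫_0^3 9 dx = 27.
  Sum: 2187/5 + 486 − 18 − 108 + 27 = 4122/5.
Adding: ||u||_{H^1}^2 = 50031/70 + 4122/5 = 107739/70.


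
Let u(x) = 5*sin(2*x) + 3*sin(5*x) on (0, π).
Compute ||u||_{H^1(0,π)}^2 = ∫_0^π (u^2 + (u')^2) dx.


||u||_{H^1(0,π)}^2 = 359*π/2

u'(x) = 10*cos(2*x) + 15*cos(5*x).
Expand u² and (u')² and integrate term by term on (0, π), using: for integers n ≥ 1, ∫_0^π sin²(nx) dx = ∫_0^π cos²(nx) dx = π/2; for n ≠ n', ∫_0^π sin(nx)sin(n'x) dx = ∫_0^π cos(nx)cos(n'x) dx = 0; and by product-to-sum, ∫_0^π sin(nx)cos(n'x) dx = ½∫_0^π [sin((n+n')x) + sin((n−n')x)] dx, which is 0 when n+n' is even and 2n/(n²−n'²) when n+n' is odd (it need not vanish on (0, π)).
  u² squared terms: (3)²·∫sin(5x)² dx = 9·π/2 = 9*π/2;  (5)²·∫sin(2x)² dx = 25·π/2 = 25*π/2.
  u² cross terms: 2·(3)·(5)·∫sin(5x)·sin(2x) dx = 30·(0) = 0.
  So ∫_0^π u² dx = 9*π/2 + 25*π/2 + 0 = 17*π.
  (u')² squared terms: (10)²·∫cos(2x)² dx = 100·π/2 = 50*π;  (15)²·∫cos(5x)² dx = 225·π/2 = 225*π/2.
  (u')² cross terms: 2·(10)·(15)·∫cos(2x)·cos(5x) dx = 300·(0) = 0.
  So ∫_0^π (u')² dx = 50*π + 225*π/2 + 0 = 325*π/2.
||u||_{H^1}^2 = (17*π) + (325*π/2) = 359*π/2.


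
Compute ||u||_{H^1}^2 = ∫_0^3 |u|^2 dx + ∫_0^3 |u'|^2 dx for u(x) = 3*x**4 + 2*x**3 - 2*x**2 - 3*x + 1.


||u||_{H^1}^2 = 5684601/70

The H^1 norm (squared) on an interval (0, L) is
  ||u||_{H^1}^2 = ∫_0^L u(x)^2 dx + ∫_0^L u'(x)^2 dx.
Compute u'(x) = 12*x**3 + 6*x**2 - 4*x - 3.
Then u(x)^2 = 9*x**8 + 12*x**7 - 8*x**6 - 26*x**5 - 2*x**4 + 16*x**3 + 5*x**2 - 6*x + 1 and u'(x)^2 = 144*x**6 + 144*x**5 - 60*x**4 - 120*x**3 - 20*x**2 + 24*x + 9.
Integrate each monomial from 0 to 3 using ∫_0^3 c·x^n dx = c·3^(n+1)/(n+1):
  ∫_0^3 u(x)^2 dx = ∫_0^3 (9*x^8 + 12*x^7 - 8*x^6 - 26*x^5 - 2*x^4 + 16*x^3 + 5*x^2 - 6*x + 1) dx. Term by term:
    ∫_0^3 9*x^8 dx = 19683;  ∫_0^3 12*x^7 dx = 19683/2;  ∫_0^3 -8*x^6 dx = -17496/7;
    ∫_0^3 -26*x^5 dx = -3159;  ∫_0^3 -2*x^4 dx = -486/5;  ∫_0^3 16*x^3 dx = 324;
    ∫_0^3 5*x^2 dx = 45;  ∫_0^3 -6*x dx = -27;  ∫_0^3 1 dx = 3.
  Sum: 19683 + 19683/2 − 17496/7 − 3159 − 486/5 + 324 + 45 − 27 + 3 = 1687971/70.
  ∫_0^3 u'(x)^2 dx = ∫_0^3 (144*x^6 + 144*x^5 - 60*x^4 - 120*x^3 - 20*x^2 + 24*x + 9) dx. Term by term:
    ∫_0^3 144*x^6 dx = 314928/7;  ∫_0^3 144*x^5 dx = 17496;  ∫_0^3 -60*x^4 dx = -2916;
    ∫_0^3 -120*x^3 dx = -2430;  ∫_0^3 -20*x^2 dx = -180;  ∫_0^3 24*x dx = 108;
    ∫_0^3 9 dx = 27.
  Sum: 314928/7 + 17496 − 2916 − 2430 − 180 + 108 + 27 = 399663/7.
Adding: ||u||_{H^1}^2 = 1687971/70 + 399663/7 = 5684601/70.


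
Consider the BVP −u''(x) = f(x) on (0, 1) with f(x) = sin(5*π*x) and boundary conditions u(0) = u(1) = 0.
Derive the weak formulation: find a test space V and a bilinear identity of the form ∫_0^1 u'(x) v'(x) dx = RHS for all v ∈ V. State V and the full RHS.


V = H^1_0(0, 1) (so v(0) = v(1) = 0); weak form: ∫_0^1 u'v' dx = ∫_0^1 (sin(5*π*x)) v dx for all v ∈ V.

Multiply both sides by a test function v and integrate from 0 to 1:
  ∫_0^1 −u''(x) v(x) dx = ∫_0^1 f(x) v(x) dx.
Integrate the LHS by parts once:
  ∫_0^1 −u'' v dx = −[u'(x) v(x)]_0^1 + ∫_0^1 u'(x) v'(x) dx.
Thus ∫_0^1 u'(x) v'(x) dx = ∫_0^1 f(x) v(x) dx + [u'(x) v(x)]_0^1.
Choose V so that boundary terms are either known or forced to vanish.
u is Dirichlet: u(0) = u(1) = 0. Let V = H^1_0(0, 1); then v(0) = v(1) = 0, and [u' v]_0^1 = 0.
Weak formulation: find u (satisfying any essential BC) such that ∫_0^1 u'(x) v'(x) dx = ∫_0^1 f v dx for all v ∈ V.
Substituting f(x) = sin(5*π*x), the right-hand side is ∫_0^1 (sin(5*π*x)) v dx.


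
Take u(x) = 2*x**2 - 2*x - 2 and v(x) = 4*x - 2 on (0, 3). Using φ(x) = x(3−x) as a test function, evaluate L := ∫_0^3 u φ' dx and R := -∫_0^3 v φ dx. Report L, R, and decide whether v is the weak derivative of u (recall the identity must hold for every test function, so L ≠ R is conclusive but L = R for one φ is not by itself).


LHS = -18, RHS = -18. Yes, v = u' weakly.

u(x) = 2*x**2 - 2*x - 2, classical derivative u'(x) = 4*x - 2.
φ(x) = x(3−x), so φ'(x) = 3 - 2*x.
Note φ(0) = φ(3) = 0, so the boundary term u·φ vanishes.
LHS = ∫_0^3 u(x) φ'(x) dx = ∫_0^3 (-4*x^3 + 10*x^2 - 2*x - 6) dx. Term by term:
  ∫_0^3 -4*x^3 dx = -81;  ∫_0^3 10*x^2 dx = 90;  ∫_0^3 -2*x dx = -9;
  ∫_0^3 -6 dx = -18.
Sum: -81 + 90 − 9 − 18 = -18.
So LHS = -18.
∫_0^3 v(x) φ(x) dx = ∫_0^3 (-4*x^3 + 14*x^2 - 6*x) dx. Term by term:
  ∫_0^3 -4*x^3 dx = -81;  ∫_0^3 14*x^2 dx = 126;  ∫_0^3 -6*x dx = -27.
Sum: -81 + 126 − 27 = 18.
So RHS = -∫_0^3 v(x) φ(x) dx = -18.
LHS = RHS, so the identity holds for this test φ.
Moreover u is smooth here and v(x) = u'(x) = 4*x - 2 pointwise, so the identity holds for every test function. Hence v is the weak derivative of u.
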